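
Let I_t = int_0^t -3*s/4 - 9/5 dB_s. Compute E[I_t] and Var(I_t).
E[I_t] = 0; Var(I_t) = 3*t*(25*t^2 + 180*t + 432)/400

The Itô integral of a deterministic integrand f(s) has mean 0 because each increment f(s) * (B_{s+ds} - B_s) has mean 0. By the Itô isometry:
  Var( int_0^t f(s) dB_s ) = E[ (int_0^t f(s) dB_s)^2 ] = int_0^t f(s)^2 ds.
Here f(s) = -3*s/4 - 9/5, so f(s)^2 = 9*(5*s + 12)^2/400. Integrate:
  int_0^t (9*(5*s + 12)^2/400) ds = 3*t*(25*t^2 + 180*t + 432)/400.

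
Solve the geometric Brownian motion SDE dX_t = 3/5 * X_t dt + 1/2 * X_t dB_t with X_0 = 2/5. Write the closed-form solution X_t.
X_t = 2/5 * exp((19/40) * t + (1/2) * B_t)

For GBM dX = mu X dt + sigma X dB with X_0 = x_0, apply Itô to Y = log X: dY = (mu - sigma^2/2) dt + sigma dB, so Y_t = log(x_0) + (mu - sigma^2/2) t + sigma B_t and hence X_t = x_0 * exp((mu - sigma^2/2) t + sigma B_t).
With mu = 3/5, sigma = 1/2, x_0 = 2/5, this gives:
  X_t = 2/5 * exp((19/40) * t + (1/2) * B_t).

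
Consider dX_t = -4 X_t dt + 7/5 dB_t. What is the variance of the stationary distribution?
lim Var(X_t) = 49/200

The OU SDE dX = -theta X dt + sigma dB admits the integrating factor exp(theta t): d(exp(theta t) X_t) = sigma exp(theta t) dB_t. Integrating from 0 to t gives X_t = x_0 * exp(-theta t) + sigma * int_0^t exp(-theta (t-s)) dB_s for any initial x_0. The Itô integral has variance (by the Itô isometry) sigma^2 * int_0^t exp(-2 theta (t - s)) ds = sigma^2 * (1 - exp(-2 theta t)) / (2 theta), independent of x_0.
With theta = 4, sigma = 7/5:
  Var(X_t) = (7/5)^2 * (1 - exp(-2*4 t)) / (2 * 4) = 49/200 - 49*exp(-8*t)/200.
As t -> infinity, exp(-2*4 t) -> 0, so the stationary variance is sigma^2 / (2 theta) = 49/200.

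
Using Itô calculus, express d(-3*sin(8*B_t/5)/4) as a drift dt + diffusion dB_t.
d(-3*sin(8*B_t/5)/4) = (24*sin(8*B_t/5)/25) dt + (-6*cos(8*B_t/5)/5) dB_t

Itô's formula for f(B_t) gives d f(B_t) = f'(B_t) dB_t + (1/2) f''(B_t) dt. Compute derivatives of f(x) = -3*sin(8*x/5)/4:
  f'(x)  = -6*cos(8*x/5)/5
  f''(x) = 48*sin(8*x/5)/25
Substitute x = B_t and multiply the f'' term by 1/2:
  drift     = (1/2) * (48*sin(8*x/5)/25) evaluated at B_t = 24*sin(8*B_t/5)/25
  diffusion = (-6*cos(8*x/5)/5) evaluated at B_t = -6*cos(8*B_t/5)/5
Therefore d(-3*sin(8*B_t/5)/4) = (24*sin(8*B_t/5)/25) dt + (-6*cos(8*B_t/5)/5) dB_t.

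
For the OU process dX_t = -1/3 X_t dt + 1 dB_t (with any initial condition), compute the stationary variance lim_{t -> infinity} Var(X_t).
lim Var(X_t) = 3/2

The OU SDE dX = -theta X dt + sigma dB admits the integrating factor exp(theta t): d(exp(theta t) X_t) = sigma exp(theta t) dB_t. Integrating from 0 to t gives X_t = x_0 * exp(-theta t) + sigma * int_0^t exp(-theta (t-s)) dB_s for any initial x_0. The Itô integral has variance (by the Itô isometry) sigma^2 * int_0^t exp(-2 theta (t - s)) ds = sigma^2 * (1 - exp(-2 theta t)) / (2 theta), independent of x_0.
With theta = 1/3, sigma = 1:
  Var(X_t) = (1)^2 * (1 - exp(-2*1/3 t)) / (2 * 1/3) = 3/2 - 3*exp(-2*t/3)/2.
As t -> infinity, exp(-2*1/3 t) -> 0, so the stationary variance is sigma^2 / (2 theta) = 3/2.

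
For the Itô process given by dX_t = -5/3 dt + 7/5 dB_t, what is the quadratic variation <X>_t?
<X>_t = 49*t/25

For an Itô process dX_t = a(t) dt + b(t) dB_t, the quadratic variation is <X>_t = int_0^t b(s)^2 ds (the drift term does not contribute). Here b(s) = 7/5, so
  b(s)^2 = 49/25.
Integrating from 0 to t:
  <X>_t = int_0^t (49/25) ds = 49*t/25.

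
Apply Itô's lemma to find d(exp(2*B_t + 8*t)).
d(exp(2*B_t + 8*t)) = (10*exp(2*B_t + 8*t)) dt + (2*exp(2*B_t + 8*t)) dB_t

Itô's formula for f(t, x): d f(t, B_t) = (f_t + (1/2) f_xx) dt + f_x dB_t. Compute partials of f(t, x) = exp(8*t + 2*x):
  f_t(t,x)  = 8*exp(8*t + 2*x)
  f_x(t,x)  = 2*exp(8*t + 2*x)
  f_xx(t,x) = 4*exp(8*t + 2*x)
Assemble drift = f_t + (1/2) f_xx = 10*exp(8*t + 2*x) and diffusion = f_x = 2*exp(8*t + 2*x). Substituting x = B_t:
  d(exp(2*B_t + 8*t)) = (10*exp(2*B_t + 8*t)) dt + (2*exp(2*B_t + 8*t)) dB_t.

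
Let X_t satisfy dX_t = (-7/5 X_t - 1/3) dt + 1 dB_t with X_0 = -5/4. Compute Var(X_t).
Var(X_t) = 5/14 - 5*exp(-14*t/5)/14

The variance V(t) = Var(X_t) satisfies V'(t) = 2 a V(t) + c^2 with V(0) = 0 (drift coefficient is linear in X, diffusion is constant). With a = -7/5, c = 1, the solution is
  V(t) = (c^2 / (2 a)) * (exp(2 a t) - 1)
       = (1^2 / (2*(-7/5))) * (exp((-14/5) t) - 1)
       = 5/14 - 5*exp(-14*t/5)/14.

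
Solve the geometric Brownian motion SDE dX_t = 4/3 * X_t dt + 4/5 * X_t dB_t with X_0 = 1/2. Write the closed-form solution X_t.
X_t = 1/2 * exp((76/75) * t + (4/5) * B_t)

For GBM dX = mu X dt + sigma X dB with X_0 = x_0, apply Itô to Y = log X: dY = (mu - sigma^2/2) dt + sigma dB, so Y_t = log(x_0) + (mu - sigma^2/2) t + sigma B_t and hence X_t = x_0 * exp((mu - sigma^2/2) t + sigma B_t).
With mu = 4/3, sigma = 4/5, x_0 = 1/2, this gives:
  X_t = 1/2 * exp((76/75) * t + (4/5) * B_t).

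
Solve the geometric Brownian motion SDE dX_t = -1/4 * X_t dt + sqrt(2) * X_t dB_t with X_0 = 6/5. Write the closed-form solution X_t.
X_t = 6/5 * exp((-5/4) * t + (sqrt(2)) * B_t)

For GBM dX = mu X dt + sigma X dB with X_0 = x_0, apply Itô to Y = log X: dY = (mu - sigma^2/2) dt + sigma dB, so Y_t = log(x_0) + (mu - sigma^2/2) t + sigma B_t and hence X_t = x_0 * exp((mu - sigma^2/2) t + sigma B_t).
With mu = -1/4, sigma = sqrt(2), x_0 = 6/5, this gives:
  X_t = 6/5 * exp((-5/4) * t + (sqrt(2)) * B_t).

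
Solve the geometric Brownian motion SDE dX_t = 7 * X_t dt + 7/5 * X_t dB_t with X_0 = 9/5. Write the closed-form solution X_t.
X_t = 9/5 * exp((301/50) * t + (7/5) * B_t)

For GBM dX = mu X dt + sigma X dB with X_0 = x_0, apply Itô to Y = log X: dY = (mu - sigma^2/2) dt + sigma dB, so Y_t = log(x_0) + (mu - sigma^2/2) t + sigma B_t and hence X_t = x_0 * exp((mu - sigma^2/2) t + sigma B_t).
With mu = 7, sigma = 7/5, x_0 = 9/5, this gives:
  X_t = 9/5 * exp((301/50) * t + (7/5) * B_t).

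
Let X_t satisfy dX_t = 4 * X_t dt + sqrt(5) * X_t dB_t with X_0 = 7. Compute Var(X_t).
Var(X_t) = 49*(exp(5*t) - 1)*exp(8*t)

For GBM dX = mu X dt + sigma X dB with X_0 = x_0, apply Itô to Y = log X: dY = (mu - sigma^2/2) dt + sigma dB, so Y_t = log(x_0) + (mu - sigma^2/2) t + sigma B_t and hence X_t = x_0 * exp((mu - sigma^2/2) t + sigma B_t).
With mu = 4, sigma = sqrt(5), x_0 = 7, this gives:
  X_t = 7 * exp((3/2) * t + (sqrt(5)) * B_t).
Since sigma*B_t ~ Normal(0, sigma^2 t), E[exp(sigma*B_t)] = exp(sigma^2 t / 2); so E[X_t] = x_0 * exp((mu - sigma^2/2) t) * exp(sigma^2 t / 2) = x_0 * exp(mu t) = 7*exp(4*t).
Var(X_t) = E[X_t^2] - (E[X_t])^2 = x_0^2 * exp(2 mu t) * (exp(sigma^2 t) - 1) = 49*(exp(5*t) - 1)*exp(8*t).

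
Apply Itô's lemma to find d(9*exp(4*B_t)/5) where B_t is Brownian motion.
d(9*exp(4*B_t)/5) = (72*exp(4*B_t)/5) dt + (36*exp(4*B_t)/5) dB_t

Itô's formula for f(B_t) gives d f(B_t) = f'(B_t) dB_t + (1/2) f''(B_t) dt. Compute derivatives of f(x) = 9*exp(4*x)/5:
  f'(x)  = 36*exp(4*x)/5
  f''(x) = 144*exp(4*x)/5
Substitute x = B_t and multiply the f'' term by 1/2:
  drift     = (1/2) * (144*exp(4*x)/5) evaluated at B_t = 72*exp(4*B_t)/5
  diffusion = (36*exp(4*x)/5) evaluated at B_t = 36*exp(4*B_t)/5
Therefore d(9*exp(4*B_t)/5) = (72*exp(4*B_t)/5) dt + (36*exp(4*B_t)/5) dB_t.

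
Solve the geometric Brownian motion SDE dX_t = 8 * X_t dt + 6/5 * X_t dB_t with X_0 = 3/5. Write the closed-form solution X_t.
X_t = 3/5 * exp((182/25) * t + (6/5) * B_t)

For GBM dX = mu X dt + sigma X dB with X_0 = x_0, apply Itô to Y = log X: dY = (mu - sigma^2/2) dt + sigma dB, so Y_t = log(x_0) + (mu - sigma^2/2) t + sigma B_t and hence X_t = x_0 * exp((mu - sigma^2/2) t + sigma B_t).
With mu = 8, sigma = 6/5, x_0 = 3/5, this gives:
  X_t = 3/5 * exp((182/25) * t + (6/5) * B_t).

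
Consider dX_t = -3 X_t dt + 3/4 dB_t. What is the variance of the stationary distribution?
lim Var(X_t) = 3/32

The OU SDE dX = -theta X dt + sigma dB admits the integrating factor exp(theta t): d(exp(theta t) X_t) = sigma exp(theta t) dB_t. Integrating from 0 to t gives X_t = x_0 * exp(-theta t) + sigma * int_0^t exp(-theta (t-s)) dB_s for any initial x_0. The Itô integral has variance (by the Itô isometry) sigma^2 * int_0^t exp(-2 theta (t - s)) ds = sigma^2 * (1 - exp(-2 theta t)) / (2 theta), independent of x_0.
With theta = 3, sigma = 3/4:
  Var(X_t) = (3/4)^2 * (1 - exp(-2*3 t)) / (2 * 3) = 3/32 - 3*exp(-6*t)/32.
As t -> infinity, exp(-2*3 t) -> 0, so the stationary variance is sigma^2 / (2 theta) = 3/32.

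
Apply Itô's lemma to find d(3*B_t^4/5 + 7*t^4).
d(3*B_t^4/5 + 7*t^4) = (18*B_t^2/5 + 28*t^3) dt + (12*B_t^3/5) dB_t

Itô's formula for f(t, x): d f(t, B_t) = (f_t + (1/2) f_xx) dt + f_x dB_t. Compute partials of f(t, x) = 7*t^4 + 3*x^4/5:
  f_t(t,x)  = 28*t^3
  f_x(t,x)  = 12*x^3/5
  f_xx(t,x) = 36*x^2/5
Assemble drift = f_t + (1/2) f_xx = 28*t^3 + 18*x^2/5 and diffusion = f_x = 12*x^3/5. Substituting x = B_t:
  d(3*B_t^4/5 + 7*t^4) = (18*B_t^2/5 + 28*t^3) dt + (12*B_t^3/5) dB_t.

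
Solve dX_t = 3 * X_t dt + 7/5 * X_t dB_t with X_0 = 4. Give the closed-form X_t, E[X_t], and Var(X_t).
X_t = 4 * exp((101/50) t + (7/5) B_t); E[X_t] = 4*exp(3*t); Var(X_t) = 16*(exp(49*t/25) - 1)*exp(6*t)

For GBM dX = mu X dt + sigma X dB with X_0 = x_0, apply Itô to Y = log X: dY = (mu - sigma^2/2) dt + sigma dB, so Y_t = log(x_0) + (mu - sigma^2/2) t + sigma B_t and hence X_t = x_0 * exp((mu - sigma^2/2) t + sigma B_t).
With mu = 3, sigma = 7/5, x_0 = 4, this gives:
  X_t = 4 * exp((101/50) * t + (7/5) * B_t).
Since sigma*B_t ~ Normal(0, sigma^2 t), E[exp(sigma*B_t)] = exp(sigma^2 t / 2); so E[X_t] = x_0 * exp((mu - sigma^2/2) t) * exp(sigma^2 t / 2) = x_0 * exp(mu t) = 4*exp(3*t).
Var(X_t) = E[X_t^2] - (E[X_t])^2 = x_0^2 * exp(2 mu t) * (exp(sigma^2 t) - 1) = 16*(exp(49*t/25) - 1)*exp(6*t).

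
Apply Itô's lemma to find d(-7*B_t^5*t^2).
d(-7*B_t^5*t^2) = (14*B_t^3*t*(-B_t^2 - 5*t)) dt + (-35*B_t^4*t^2) dB_t

Itô's formula for f(t, x): d f(t, B_t) = (f_t + (1/2) f_xx) dt + f_x dB_t. Compute partials of f(t, x) = -7*t^2*x^5:
  f_t(t,x)  = -14*t*x^5
  f_x(t,x)  = -35*t^2*x^4
  f_xx(t,x) = -140*t^2*x^3
Assemble drift = f_t + (1/2) f_xx = 14*t*x^3*(-5*t - x^2) and diffusion = f_x = -35*t^2*x^4. Substituting x = B_t:
  d(-7*B_t^5*t^2) = (14*B_t^3*t*(-B_t^2 - 5*t)) dt + (-35*B_t^4*t^2) dB_t.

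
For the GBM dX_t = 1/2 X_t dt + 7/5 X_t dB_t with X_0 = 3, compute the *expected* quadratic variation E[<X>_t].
E[<X>_t] = 441*exp(74*t/25)/74 - 441/74

<X>_t = int_0^t ((7/5) * X_s)^2 ds. Taking expectation inside the integral: E[<X>_t] = (7/5)^2 * int_0^t E[X_s^2] ds. For GBM, E[X_s^2] = x_0^2 * exp((2 mu + sigma^2) s). Integrating:
  E[<X>_t] = (7/5)^2 * 3^2 * (exp((2*(1/2) + (7/5)^2) t) - 1) / (2*(1/2) + (7/5)^2)
           = (7/5)^2 * 3^2 * (exp((74/25) t) - 1) / (74/25) = 441*exp(74*t/25)/74 - 441/74.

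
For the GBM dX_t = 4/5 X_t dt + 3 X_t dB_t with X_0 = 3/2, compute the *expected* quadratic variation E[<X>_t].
E[<X>_t] = 405*exp(53*t/5)/212 - 405/212

<X>_t = int_0^t (3 * X_s)^2 ds. Taking expectation inside the integral: E[<X>_t] = 3^2 * int_0^t E[X_s^2] ds. For GBM, E[X_s^2] = x_0^2 * exp((2 mu + sigma^2) s). Integrating:
  E[<X>_t] = 3^2 * (3/2)^2 * (exp((2*(4/5) + 3^2) t) - 1) / (2*(4/5) + 3^2)
           = 3^2 * (3/2)^2 * (exp((53/5) t) - 1) / (53/5) = 405*exp(53*t/5)/212 - 405/212.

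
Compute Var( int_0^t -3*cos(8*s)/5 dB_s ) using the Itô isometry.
Var = 9*t/50 + 9*sin(8*t)*cos(8*t)/400

The Itô integral of a deterministic integrand f(s) has mean 0 because each increment f(s) * (B_{s+ds} - B_s) has mean 0. By the Itô isometry:
  Var( int_0^t f(s) dB_s ) = E[ (int_0^t f(s) dB_s)^2 ] = int_0^t f(s)^2 ds.
Here f(s) = -3*cos(8*s)/5, so f(s)^2 = 9*cos(8*s)^2/25. Integrate:
  int_0^t (9*cos(8*s)^2/25) ds = 9*t/50 + 9*sin(8*t)*cos(8*t)/400.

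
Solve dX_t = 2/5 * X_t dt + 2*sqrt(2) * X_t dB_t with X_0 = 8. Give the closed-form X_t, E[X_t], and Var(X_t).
X_t = 8 * exp((-18/5) t + (2*sqrt(2)) B_t); E[X_t] = 8*exp(2*t/5); Var(X_t) = 64*(exp(8*t) - 1)*exp(4*t/5)

For GBM dX = mu X dt + sigma X dB with X_0 = x_0, apply Itô to Y = log X: dY = (mu - sigma^2/2) dt + sigma dB, so Y_t = log(x_0) + (mu - sigma^2/2) t + sigma B_t and hence X_t = x_0 * exp((mu - sigma^2/2) t + sigma B_t).
With mu = 2/5, sigma = 2*sqrt(2), x_0 = 8, this gives:
  X_t = 8 * exp((-18/5) * t + (2*sqrt(2)) * B_t).
Since sigma*B_t ~ Normal(0, sigma^2 t), E[exp(sigma*B_t)] = exp(sigma^2 t / 2); so E[X_t] = x_0 * exp((mu - sigma^2/2) t) * exp(sigma^2 t / 2) = x_0 * exp(mu t) = 8*exp(2*t/5).
Var(X_t) = E[X_t^2] - (E[X_t])^2 = x_0^2 * exp(2 mu t) * (exp(sigma^2 t) - 1) = 64*(exp(8*t) - 1)*exp(4*t/5).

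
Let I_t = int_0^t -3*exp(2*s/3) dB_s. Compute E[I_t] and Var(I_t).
E[I_t] = 0; Var(I_t) = 27*exp(4*t/3)/4 - 27/4

The Itô integral of a deterministic integrand f(s) has mean 0 because each increment f(s) * (B_{s+ds} - B_s) has mean 0. By the Itô isometry:
  Var( int_0^t f(s) dB_s ) = E[ (int_0^t f(s) dB_s)^2 ] = int_0^t f(s)^2 ds.
Here f(s) = -3*exp(2*s/3), so f(s)^2 = 9*exp(4*s/3). Integrate:
  int_0^t (9*exp(4*s/3)) ds = 27*exp(4*t/3)/4 - 27/4.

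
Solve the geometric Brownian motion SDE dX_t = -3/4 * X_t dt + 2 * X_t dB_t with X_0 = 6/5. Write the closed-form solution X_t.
X_t = 6/5 * exp((-11/4) * t + (2) * B_t)

For GBM dX = mu X dt + sigma X dB with X_0 = x_0, apply Itô to Y = log X: dY = (mu - sigma^2/2) dt + sigma dB, so Y_t = log(x_0) + (mu - sigma^2/2) t + sigma B_t and hence X_t = x_0 * exp((mu - sigma^2/2) t + sigma B_t).
With mu = -3/4, sigma = 2, x_0 = 6/5, this gives:
  X_t = 6/5 * exp((-11/4) * t + (2) * B_t).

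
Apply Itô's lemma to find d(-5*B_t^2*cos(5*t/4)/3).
d(-5*B_t^2*cos(5*t/4)/3) = (25*B_t^2*sin(5*t/4)/12 - 5*cos(5*t/4)/3) dt + (-10*B_t*cos(5*t/4)/3) dB_t

Itô's formula for f(t, x): d f(t, B_t) = (f_t + (1/2) f_xx) dt + f_x dB_t. Compute partials of f(t, x) = -5*x^2*cos(5*t/4)/3:
  f_t(t,x)  = 25*x^2*sin(5*t/4)/12
  f_x(t,x)  = -10*x*cos(5*t/4)/3
  f_xx(t,x) = -10*cos(5*t/4)/3
Assemble drift = f_t + (1/2) f_xx = 25*x^2*sin(5*t/4)/12 - 5*cos(5*t/4)/3 and diffusion = f_x = -10*x*cos(5*t/4)/3. Substituting x = B_t:
  d(-5*B_t^2*cos(5*t/4)/3) = (25*B_t^2*sin(5*t/4)/12 - 5*cos(5*t/4)/3) dt + (-10*B_t*cos(5*t/4)/3) dB_t.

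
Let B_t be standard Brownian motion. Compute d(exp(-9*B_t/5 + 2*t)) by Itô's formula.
d(exp(-9*B_t/5 + 2*t)) = (181*exp(-9*B_t/5 + 2*t)/50) dt + (-9*exp(-9*B_t/5 + 2*t)/5) dB_t

Itô's formula for f(t, x): d f(t, B_t) = (f_t + (1/2) f_xx) dt + f_x dB_t. Compute partials of f(t, x) = exp(2*t - 9*x/5):
  f_t(t,x)  = 2*exp(2*t - 9*x/5)
  f_x(t,x)  = -9*exp(2*t - 9*x/5)/5
  f_xx(t,x) = 81*exp(2*t - 9*x/5)/25
Assemble drift = f_t + (1/2) f_xx = 181*exp(2*t - 9*x/5)/50 and diffusion = f_x = -9*exp(2*t - 9*x/5)/5. Substituting x = B_t:
  d(exp(-9*B_t/5 + 2*t)) = (181*exp(-9*B_t/5 + 2*t)/50) dt + (-9*exp(-9*B_t/5 + 2*t)/5) dB_t.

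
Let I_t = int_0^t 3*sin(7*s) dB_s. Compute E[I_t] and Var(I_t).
E[I_t] = 0; Var(I_t) = 9*t/2 - 9*sin(14*t)/28

The Itô integral of a deterministic integrand f(s) has mean 0 because each increment f(s) * (B_{s+ds} - B_s) has mean 0. By the Itô isometry:
  Var( int_0^t f(s) dB_s ) = E[ (int_0^t f(s) dB_s)^2 ] = int_0^t f(s)^2 ds.
Here f(s) = 3*sin(7*s), so f(s)^2 = 9*sin(7*s)^2. Integrate:
  int_0^t (9*sin(7*s)^2) ds = 9*t/2 - 9*sin(14*t)/28.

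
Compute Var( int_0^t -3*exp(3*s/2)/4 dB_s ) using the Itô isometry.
Var = 3*exp(3*t)/16 - 3/16

The Itô integral of a deterministic integrand f(s) has mean 0 because each increment f(s) * (B_{s+ds} - B_s) has mean 0. By the Itô isometry:
  Var( int_0^t f(s) dB_s ) = E[ (int_0^t f(s) dB_s)^2 ] = int_0^t f(s)^2 ds.
Here f(s) = -3*exp(3*s/2)/4, so f(s)^2 = 9*exp(3*s)/16. Integrate:
  int_0^t (9*exp(3*s)/16) ds = 3*exp(3*t)/16 - 3/16.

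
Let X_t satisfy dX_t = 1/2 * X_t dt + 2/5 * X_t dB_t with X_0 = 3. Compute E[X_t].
E[X_t] = 3*exp(t/2)

For GBM dX = mu X dt + sigma X dB with X_0 = x_0, apply Itô to Y = log X: dY = (mu - sigma^2/2) dt + sigma dB, so Y_t = log(x_0) + (mu - sigma^2/2) t + sigma B_t and hence X_t = x_0 * exp((mu - sigma^2/2) t + sigma B_t).
With mu = 1/2, sigma = 2/5, x_0 = 3, this gives:
  X_t = 3 * exp((21/50) * t + (2/5) * B_t).
Since sigma*B_t ~ Normal(0, sigma^2 t), E[exp(sigma*B_t)] = exp(sigma^2 t / 2); so E[X_t] = x_0 * exp((mu - sigma^2/2) t) * exp(sigma^2 t / 2) = x_0 * exp(mu t) = 3*exp(t/2).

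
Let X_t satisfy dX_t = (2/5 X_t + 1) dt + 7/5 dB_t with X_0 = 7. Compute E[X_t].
E[X_t] = 19*exp(2*t/5)/2 - 5/2

Taking expectations and using E[dB_t] = 0, the mean m(t) = E[X_t] satisfies the ODE m'(t) = a m(t) + b with m(0) = x_0. With a = 2/5, b = 1, x_0 = 7, the solution is
  m(t) = x_0 * exp(a t) + (b/a) * (exp(a t) - 1)
       = 7 * exp((2/5) t) + (1/(2/5)) * (exp((2/5) t) - 1)
       = 19*exp(2*t/5)/2 - 5/2.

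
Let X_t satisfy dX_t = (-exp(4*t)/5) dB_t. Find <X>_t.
<X>_t = exp(8*t)/200 - 1/200

For an Itô process dX_t = a(t) dt + b(t) dB_t, the quadratic variation is <X>_t = int_0^t b(s)^2 ds (the drift term does not contribute). Here b(s) = -exp(4*s)/5, so
  b(s)^2 = exp(8*s)/25.
Integrating from 0 to t:
  <X>_t = int_0^t (exp(8*s)/25) ds = exp(8*t)/200 - 1/200.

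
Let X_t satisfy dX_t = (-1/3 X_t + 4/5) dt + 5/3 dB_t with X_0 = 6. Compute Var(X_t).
Var(X_t) = 25/6 - 25*exp(-2*t/3)/6

The variance V(t) = Var(X_t) satisfies V'(t) = 2 a V(t) + c^2 with V(0) = 0 (drift coefficient is linear in X, diffusion is constant). With a = -1/3, c = 5/3, the solution is
  V(t) = (c^2 / (2 a)) * (exp(2 a t) - 1)
       = ((5/3)^2 / (2*(-1/3))) * (exp((-2/3) t) - 1)
       = 25/6 - 25*exp(-2*t/3)/6.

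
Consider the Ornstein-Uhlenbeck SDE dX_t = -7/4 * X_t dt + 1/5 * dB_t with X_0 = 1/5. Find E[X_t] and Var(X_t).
E[X_t] = exp(-7*t/4)/5; Var(X_t) = 2/175 - 2*exp(-7*t/2)/175

The OU SDE dX = -theta X dt + sigma dB admits the integrating factor exp(theta t): d(exp(theta t) X_t) = sigma exp(theta t) dB_t. Integrating from 0 to t:
  X_t = x_0 * exp(-theta t) + sigma * int_0^t exp(-theta (t-s)) dB_s.
The Itô integral has mean 0 and (by the Itô isometry) variance sigma^2 * int_0^t exp(-2 theta (t - s)) ds = sigma^2 * (1 - exp(-2 theta t)) / (2 theta).
With theta = 7/4, sigma = 1/5, x_0 = 1/5:
  E[X_t] = 1/5 * exp(-7/4 t) = exp(-7*t/4)/5
  Var(X_t) = (1/5)^2 * (1 - exp(-2*7/4 t)) / (2 * 7/4) = 2/175 - 2*exp(-7*t/2)/175.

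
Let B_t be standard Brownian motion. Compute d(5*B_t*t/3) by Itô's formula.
d(5*B_t*t/3) = (5*B_t/3) dt + (5*t/3) dB_t

Itô's formula for f(t, x): d f(t, B_t) = (f_t + (1/2) f_xx) dt + f_x dB_t. Compute partials of f(t, x) = 5*t*x/3:
  f_t(t,x)  = 5*x/3
  f_x(t,x)  = 5*t/3
  f_xx(t,x) = 0
Assemble drift = f_t + (1/2) f_xx = 5*x/3 and diffusion = f_x = 5*t/3. Substituting x = B_t:
  d(5*B_t*t/3) = (5*B_t/3) dt + (5*t/3) dB_t.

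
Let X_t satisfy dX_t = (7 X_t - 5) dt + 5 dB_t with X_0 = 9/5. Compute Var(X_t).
Var(X_t) = 25*exp(14*t)/14 - 25/14

The variance V(t) = Var(X_t) satisfies V'(t) = 2 a V(t) + c^2 with V(0) = 0 (drift coefficient is linear in X, diffusion is constant). With a = 7, c = 5, the solution is
  V(t) = (c^2 / (2 a)) * (exp(2 a t) - 1)
       = (5^2 / (2*7)) * (exp(14 t) - 1)
       = 25*exp(14*t)/14 - 25/14.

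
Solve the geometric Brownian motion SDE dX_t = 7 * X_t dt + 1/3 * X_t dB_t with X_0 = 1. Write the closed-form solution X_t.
X_t = 1 * exp((125/18) * t + (1/3) * B_t)

For GBM dX = mu X dt + sigma X dB with X_0 = x_0, apply Itô to Y = log X: dY = (mu - sigma^2/2) dt + sigma dB, so Y_t = log(x_0) + (mu - sigma^2/2) t + sigma B_t and hence X_t = x_0 * exp((mu - sigma^2/2) t + sigma B_t).
With mu = 7, sigma = 1/3, x_0 = 1, this gives:
  X_t = 1 * exp((125/18) * t + (1/3) * B_t).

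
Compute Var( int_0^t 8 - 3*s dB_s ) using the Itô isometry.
Var = t*(3*t^2 - 24*t + 64)

The Itô integral of a deterministic integrand f(s) has mean 0 because each increment f(s) * (B_{s+ds} - B_s) has mean 0. By the Itô isometry:
  Var( int_0^t f(s) dB_s ) = E[ (int_0^t f(s) dB_s)^2 ] = int_0^t f(s)^2 ds.
Here f(s) = 8 - 3*s, so f(s)^2 = (3*s - 8)^2. Integrate:
  int_0^t ((3*s - 8)^2) ds = t*(3*t^2 - 24*t + 64).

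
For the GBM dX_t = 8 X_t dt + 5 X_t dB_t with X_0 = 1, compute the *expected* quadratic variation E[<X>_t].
E[<X>_t] = 25*exp(41*t)/41 - 25/41

<X>_t = int_0^t (5 * X_s)^2 ds. Taking expectation inside the integral: E[<X>_t] = 5^2 * int_0^t E[X_s^2] ds. For GBM, E[X_s^2] = x_0^2 * exp((2 mu + sigma^2) s). Integrating:
  E[<X>_t] = 5^2 * 1^2 * (exp((2*8 + 5^2) t) - 1) / (2*8 + 5^2)
           = 5^2 * 1^2 * (exp(41 t) - 1) / 41 = 25*exp(41*t)/41 - 25/41.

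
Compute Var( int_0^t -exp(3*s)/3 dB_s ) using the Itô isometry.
Var = exp(6*t)/54 - 1/54

The Itô integral of a deterministic integrand f(s) has mean 0 because each increment f(s) * (B_{s+ds} - B_s) has mean 0. By the Itô isometry:
  Var( int_0^t f(s) dB_s ) = E[ (int_0^t f(s) dB_s)^2 ] = int_0^t f(s)^2 ds.
Here f(s) = -exp(3*s)/3, so f(s)^2 = exp(6*s)/9. Integrate:
  int_0^t (exp(6*s)/9) ds = exp(6*t)/54 - 1/54.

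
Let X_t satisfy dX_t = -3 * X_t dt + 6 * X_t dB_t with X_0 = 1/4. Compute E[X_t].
E[X_t] = exp(-3*t)/4

For GBM dX = mu X dt + sigma X dB with X_0 = x_0, apply Itô to Y = log X: dY = (mu - sigma^2/2) dt + sigma dB, so Y_t = log(x_0) + (mu - sigma^2/2) t + sigma B_t and hence X_t = x_0 * exp((mu - sigma^2/2) t + sigma B_t).
With mu = -3, sigma = 6, x_0 = 1/4, this gives:
  X_t = 1/4 * exp((-21) * t + (6) * B_t).
Since sigma*B_t ~ Normal(0, sigma^2 t), E[exp(sigma*B_t)] = exp(sigma^2 t / 2); so E[X_t] = x_0 * exp((mu - sigma^2/2) t) * exp(sigma^2 t / 2) = x_0 * exp(mu t) = exp(-3*t)/4.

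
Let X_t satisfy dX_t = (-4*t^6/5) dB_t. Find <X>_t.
<X>_t = 16*t^13/325

For an Itô process dX_t = a(t) dt + b(t) dB_t, the quadratic variation is <X>_t = int_0^t b(s)^2 ds (the drift term does not contribute). Here b(s) = -4*s^6/5, so
  b(s)^2 = 16*s^12/25.
Integrating from 0 to t:
  <X>_t = int_0^t (16*s^12/25) ds = 16*t^13/325.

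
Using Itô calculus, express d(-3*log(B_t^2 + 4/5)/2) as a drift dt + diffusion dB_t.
d(-3*log(B_t^2 + 4/5)/2) = (15*(5*B_t^2 - 4)/(2*(5*B_t^2 + 4)^2)) dt + (-15*B_t/(5*B_t^2 + 4)) dB_t

Itô's formula for f(B_t) gives d f(B_t) = f'(B_t) dB_t + (1/2) f''(B_t) dt. Compute derivatives of f(x) = -3*log(x^2 + 4/5)/2:
  f'(x)  = -15*x/(5*x^2 + 4)
  f''(x) = 15*(5*x^2 - 4)/(5*x^2 + 4)^2
Substitute x = B_t and multiply the f'' term by 1/2:
  drift     = (1/2) * (15*(5*x^2 - 4)/(5*x^2 + 4)^2) evaluated at B_t = 15*(5*B_t^2 - 4)/(2*(5*B_t^2 + 4)^2)
  diffusion = (-15*x/(5*x^2 + 4)) evaluated at B_t = -15*B_t/(5*B_t^2 + 4)
Therefore d(-3*log(B_t^2 + 4/5)/2) = (15*(5*B_t^2 - 4)/(2*(5*B_t^2 + 4)^2)) dt + (-15*B_t/(5*B_t^2 + 4)) dB_t.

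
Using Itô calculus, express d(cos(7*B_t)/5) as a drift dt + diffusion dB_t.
d(cos(7*B_t)/5) = (-49*cos(7*B_t)/10) dt + (-7*sin(7*B_t)/5) dB_t

Itô's formula for f(B_t) gives d f(B_t) = f'(B_t) dB_t + (1/2) f''(B_t) dt. Compute derivatives of f(x) = cos(7*x)/5:
  f'(x)  = -7*sin(7*x)/5
  f''(x) = -49*cos(7*x)/5
Substitute x = B_t and multiply the f'' term by 1/2:
  drift     = (1/2) * (-49*cos(7*x)/5) evaluated at B_t = -49*cos(7*B_t)/10
  diffusion = (-7*sin(7*x)/5) evaluated at B_t = -7*sin(7*B_t)/5
Therefore d(cos(7*B_t)/5) = (-49*cos(7*B_t)/10) dt + (-7*sin(7*B_t)/5) dB_t.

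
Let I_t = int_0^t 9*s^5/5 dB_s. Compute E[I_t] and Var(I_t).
E[I_t] = 0; Var(I_t) = 81*t^11/275

The Itô integral of a deterministic integrand f(s) has mean 0 because each increment f(s) * (B_{s+ds} - B_s) has mean 0. By the Itô isometry:
  Var( int_0^t f(s) dB_s ) = E[ (int_0^t f(s) dB_s)^2 ] = int_0^t f(s)^2 ds.
Here f(s) = 9*s^5/5, so f(s)^2 = 81*s^10/25. Integrate:
  int_0^t (81*s^10/25) ds = 81*t^11/275.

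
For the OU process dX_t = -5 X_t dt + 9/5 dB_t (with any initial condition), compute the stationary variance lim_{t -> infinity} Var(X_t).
lim Var(X_t) = 81/250

The OU SDE dX = -theta X dt + sigma dB admits the integrating factor exp(theta t): d(exp(theta t) X_t) = sigma exp(theta t) dB_t. Integrating from 0 to t gives X_t = x_0 * exp(-theta t) + sigma * int_0^t exp(-theta (t-s)) dB_s for any initial x_0. The Itô integral has variance (by the Itô isometry) sigma^2 * int_0^t exp(-2 theta (t - s)) ds = sigma^2 * (1 - exp(-2 theta t)) / (2 theta), independent of x_0.
With theta = 5, sigma = 9/5:
  Var(X_t) = (9/5)^2 * (1 - exp(-2*5 t)) / (2 * 5) = 81/250 - 81*exp(-10*t)/250.
As t -> infinity, exp(-2*5 t) -> 0, so the stationary variance is sigma^2 / (2 theta) = 81/250.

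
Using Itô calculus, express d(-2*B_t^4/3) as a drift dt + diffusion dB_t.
d(-2*B_t^4/3) = (-4*B_t^2) dt + (-8*B_t^3/3) dB_t

Itô's formula for f(B_t) gives d f(B_t) = f'(B_t) dB_t + (1/2) f''(B_t) dt. Compute derivatives of f(x) = -2*x^4/3:
  f'(x)  = -8*x^3/3
  f''(x) = -8*x^2
Substitute x = B_t and multiply the f'' term by 1/2:
  drift     = (1/2) * (-8*x^2) evaluated at B_t = -4*B_t^2
  diffusion = (-8*x^3/3) evaluated at B_t = -8*B_t^3/3
Therefore d(-2*B_t^4/3) = (-4*B_t^2) dt + (-8*B_t^3/3) dB_t.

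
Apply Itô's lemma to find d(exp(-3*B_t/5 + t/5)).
d(exp(-3*B_t/5 + t/5)) = (19*exp(-3*B_t/5 + t/5)/50) dt + (-3*exp(-3*B_t/5 + t/5)/5) dB_t

Itô's formula for f(t, x): d f(t, B_t) = (f_t + (1/2) f_xx) dt + f_x dB_t. Compute partials of f(t, x) = exp(t/5 - 3*x/5):
  f_t(t,x)  = exp(t/5 - 3*x/5)/5
  f_x(t,x)  = -3*exp(t/5 - 3*x/5)/5
  f_xx(t,x) = 9*exp(t/5 - 3*x/5)/25
Assemble drift = f_t + (1/2) f_xx = 19*exp(t/5 - 3*x/5)/50 and diffusion = f_x = -3*exp(t/5 - 3*x/5)/5. Substituting x = B_t:
  d(exp(-3*B_t/5 + t/5)) = (19*exp(-3*B_t/5 + t/5)/50) dt + (-3*exp(-3*B_t/5 + t/5)/5) dB_t.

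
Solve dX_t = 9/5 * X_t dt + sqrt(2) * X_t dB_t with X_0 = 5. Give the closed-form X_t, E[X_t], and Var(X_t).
X_t = 5 * exp((4/5) t + (sqrt(2)) B_t); E[X_t] = 5*exp(9*t/5); Var(X_t) = 25*(exp(2*t) - 1)*exp(18*t/5)

For GBM dX = mu X dt + sigma X dB with X_0 = x_0, apply Itô to Y = log X: dY = (mu - sigma^2/2) dt + sigma dB, so Y_t = log(x_0) + (mu - sigma^2/2) t + sigma B_t and hence X_t = x_0 * exp((mu - sigma^2/2) t + sigma B_t).
With mu = 9/5, sigma = sqrt(2), x_0 = 5, this gives:
  X_t = 5 * exp((4/5) * t + (sqrt(2)) * B_t).
Since sigma*B_t ~ Normal(0, sigma^2 t), E[exp(sigma*B_t)] = exp(sigma^2 t / 2); so E[X_t] = x_0 * exp((mu - sigma^2/2) t) * exp(sigma^2 t / 2) = x_0 * exp(mu t) = 5*exp(9*t/5).
Var(X_t) = E[X_t^2] - (E[X_t])^2 = x_0^2 * exp(2 mu t) * (exp(sigma^2 t) - 1) = 25*(exp(2*t) - 1)*exp(18*t/5).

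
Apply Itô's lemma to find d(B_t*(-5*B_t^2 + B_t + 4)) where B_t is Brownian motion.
d(B_t*(-5*B_t^2 + B_t + 4)) = (1 - 15*B_t) dt + (-15*B_t^2 + 2*B_t + 4) dB_t

Itô's formula for f(B_t) gives d f(B_t) = f'(B_t) dB_t + (1/2) f''(B_t) dt. Compute derivatives of f(x) = x*(-5*x^2 + x + 4):
  f'(x)  = -15*x^2 + 2*x + 4
  f''(x) = 2 - 30*x
Substitute x = B_t and multiply the f'' term by 1/2:
  drift     = (1/2) * (2 - 30*x) evaluated at B_t = 1 - 15*B_t
  diffusion = (-15*x^2 + 2*x + 4) evaluated at B_t = -15*B_t^2 + 2*B_t + 4
Therefore d(B_t*(-5*B_t^2 + B_t + 4)) = (1 - 15*B_t) dt + (-15*B_t^2 + 2*B_t + 4) dB_t.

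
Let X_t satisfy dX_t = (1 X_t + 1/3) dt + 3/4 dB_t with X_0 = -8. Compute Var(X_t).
Var(X_t) = 9*exp(2*t)/32 - 9/32

The variance V(t) = Var(X_t) satisfies V'(t) = 2 a V(t) + c^2 with V(0) = 0 (drift coefficient is linear in X, diffusion is constant). With a = 1, c = 3/4, the solution is
  V(t) = (c^2 / (2 a)) * (exp(2 a t) - 1)
       = ((3/4)^2 / (2*1)) * (exp(2 t) - 1)
       = 9*exp(2*t)/32 - 9/32.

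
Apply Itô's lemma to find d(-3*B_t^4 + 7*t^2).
d(-3*B_t^4 + 7*t^2) = (-18*B_t^2 + 14*t) dt + (-12*B_t^3) dB_t

Itô's formula for f(t, x): d f(t, B_t) = (f_t + (1/2) f_xx) dt + f_x dB_t. Compute partials of f(t, x) = 7*t^2 - 3*x^4:
  f_t(t,x)  = 14*t
  f_x(t,x)  = -12*x^3
  f_xx(t,x) = -36*x^2
Assemble drift = f_t + (1/2) f_xx = 14*t - 18*x^2 and diffusion = f_x = -12*x^3. Substituting x = B_t:
  d(-3*B_t^4 + 7*t^2) = (-18*B_t^2 + 14*t) dt + (-12*B_t^3) dB_t.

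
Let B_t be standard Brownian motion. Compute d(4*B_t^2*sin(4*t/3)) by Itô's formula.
d(4*B_t^2*sin(4*t/3)) = (16*B_t^2*cos(4*t/3)/3 + 4*sin(4*t/3)) dt + (8*B_t*sin(4*t/3)) dB_t

Itô's formula for f(t, x): d f(t, B_t) = (f_t + (1/2) f_xx) dt + f_x dB_t. Compute partials of f(t, x) = 4*x^2*sin(4*t/3):
  f_t(t,x)  = 16*x^2*cos(4*t/3)/3
  f_x(t,x)  = 8*x*sin(4*t/3)
  f_xx(t,x) = 8*sin(4*t/3)
Assemble drift = f_t + (1/2) f_xx = 16*x^2*cos(4*t/3)/3 + 4*sin(4*t/3) and diffusion = f_x = 8*x*sin(4*t/3). Substituting x = B_t:
  d(4*B_t^2*sin(4*t/3)) = (16*B_t^2*cos(4*t/3)/3 + 4*sin(4*t/3)) dt + (8*B_t*sin(4*t/3)) dB_t.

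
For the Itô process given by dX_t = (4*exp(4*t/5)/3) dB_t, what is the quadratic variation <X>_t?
<X>_t = 10*exp(8*t/5)/9 - 10/9

For an Itô process dX_t = a(t) dt + b(t) dB_t, the quadratic variation is <X>_t = int_0^t b(s)^2 ds (the drift term does not contribute). Here b(s) = 4*exp(4*s/5)/3, so
  b(s)^2 = 16*exp(8*s/5)/9.
Integrating from 0 to t:
  <X>_t = int_0^t (16*exp(8*s/5)/9) ds = 10*exp(8*t/5)/9 - 10/9.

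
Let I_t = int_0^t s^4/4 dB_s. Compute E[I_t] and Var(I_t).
E[I_t] = 0; Var(I_t) = t^9/144

The Itô integral of a deterministic integrand f(s) has mean 0 because each increment f(s) * (B_{s+ds} - B_s) has mean 0. By the Itô isometry:
  Var( int_0^t f(s) dB_s ) = E[ (int_0^t f(s) dB_s)^2 ] = int_0^t f(s)^2 ds.
Here f(s) = s^4/4, so f(s)^2 = s^8/16. Integrate:
  int_0^t (s^8/16) ds = t^9/144.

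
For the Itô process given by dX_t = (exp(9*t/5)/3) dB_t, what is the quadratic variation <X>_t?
<X>_t = 5*exp(18*t/5)/162 - 5/162

For an Itô process dX_t = a(t) dt + b(t) dB_t, the quadratic variation is <X>_t = int_0^t b(s)^2 ds (the drift term does not contribute). Here b(s) = exp(9*s/5)/3, so
  b(s)^2 = exp(18*s/5)/9.
Integrating from 0 to t:
  <X>_t = int_0^t (exp(18*s/5)/9) ds = 5*exp(18*t/5)/162 - 5/162.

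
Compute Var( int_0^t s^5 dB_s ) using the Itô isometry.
Var = t^11/11

The Itô integral of a deterministic integrand f(s) has mean 0 because each increment f(s) * (B_{s+ds} - B_s) has mean 0. By the Itô isometry:
  Var( int_0^t f(s) dB_s ) = E[ (int_0^t f(s) dB_s)^2 ] = int_0^t f(s)^2 ds.
Here f(s) = s^5, so f(s)^2 = s^10. Integrate:
  int_0^t (s^10) ds = t^11/11.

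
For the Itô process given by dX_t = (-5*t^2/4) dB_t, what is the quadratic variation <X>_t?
<X>_t = 5*t^5/16

For an Itô process dX_t = a(t) dt + b(t) dB_t, the quadratic variation is <X>_t = int_0^t b(s)^2 ds (the drift term does not contribute). Here b(s) = -5*s^2/4, so
  b(s)^2 = 25*s^4/16.
Integrating from 0 to t:
  <X>_t = int_0^t (25*s^4/16) ds = 5*t^5/16.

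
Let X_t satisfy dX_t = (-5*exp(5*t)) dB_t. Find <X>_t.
<X>_t = 5*exp(10*t)/2 - 5/2

For an Itô process dX_t = a(t) dt + b(t) dB_t, the quadratic variation is <X>_t = int_0^t b(s)^2 ds (the drift term does not contribute). Here b(s) = -5*exp(5*s), so
  b(s)^2 = 25*exp(10*s).
Integrating from 0 to t:
  <X>_t = int_0^t (25*exp(10*s)) ds = 5*exp(10*t)/2 - 5/2.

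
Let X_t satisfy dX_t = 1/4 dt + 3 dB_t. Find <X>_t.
<X>_t = 9*t

For an Itô process dX_t = a(t) dt + b(t) dB_t, the quadratic variation is <X>_t = int_0^t b(s)^2 ds (the drift term does not contribute). Here b(s) = 3, so
  b(s)^2 = 9.
Integrating from 0 to t:
  <X>_t = int_0^t (9) ds = 9*t.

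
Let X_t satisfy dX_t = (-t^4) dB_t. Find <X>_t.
<X>_t = t^9/9

For an Itô process dX_t = a(t) dt + b(t) dB_t, the quadratic variation is <X>_t = int_0^t b(s)^2 ds (the drift term does not contribute). Here b(s) = -s^4, so
  b(s)^2 = s^8.
Integrating from 0 to t:
  <X>_t = int_0^t (s^8) ds = t^9/9.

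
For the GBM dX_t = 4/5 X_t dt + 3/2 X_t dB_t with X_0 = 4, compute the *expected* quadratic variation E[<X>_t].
E[<X>_t] = 720*exp(77*t/20)/77 - 720/77

<X>_t = int_0^t ((3/2) * X_s)^2 ds. Taking expectation inside the integral: E[<X>_t] = (3/2)^2 * int_0^t E[X_s^2] ds. For GBM, E[X_s^2] = x_0^2 * exp((2 mu + sigma^2) s). Integrating:
  E[<X>_t] = (3/2)^2 * 4^2 * (exp((2*(4/5) + (3/2)^2) t) - 1) / (2*(4/5) + (3/2)^2)
           = (3/2)^2 * 4^2 * (exp((77/20) t) - 1) / (77/20) = 720*exp(77*t/20)/77 - 720/77.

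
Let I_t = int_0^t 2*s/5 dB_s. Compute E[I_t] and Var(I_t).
E[I_t] = 0; Var(I_t) = 4*t^3/75

The Itô integral of a deterministic integrand f(s) has mean 0 because each increment f(s) * (B_{s+ds} - B_s) has mean 0. By the Itô isometry:
  Var( int_0^t f(s) dB_s ) = E[ (int_0^t f(s) dB_s)^2 ] = int_0^t f(s)^2 ds.
Here f(s) = 2*s/5, so f(s)^2 = 4*s^2/25. Integrate:
  int_0^t (4*s^2/25) ds = 4*t^3/75.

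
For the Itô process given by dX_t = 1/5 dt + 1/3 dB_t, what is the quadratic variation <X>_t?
<X>_t = t/9

For an Itô process dX_t = a(t) dt + b(t) dB_t, the quadratic variation is <X>_t = int_0^t b(s)^2 ds (the drift term does not contribute). Here b(s) = 1/3, so
  b(s)^2 = 1/9.
Integrating from 0 to t:
  <X>_t = int_0^t (1/9) ds = t/9.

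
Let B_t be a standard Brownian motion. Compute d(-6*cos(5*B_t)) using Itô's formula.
d(-6*cos(5*B_t)) = (75*cos(5*B_t)) dt + (30*sin(5*B_t)) dB_t

Itô's formula for f(B_t) gives d f(B_t) = f'(B_t) dB_t + (1/2) f''(B_t) dt. Compute derivatives of f(x) = -6*cos(5*x):
  f'(x)  = 30*sin(5*x)
  f''(x) = 150*cos(5*x)
Substitute x = B_t and multiply the f'' term by 1/2:
  drift     = (1/2) * (150*cos(5*x)) evaluated at B_t = 75*cos(5*B_t)
  diffusion = (30*sin(5*x)) evaluated at B_t = 30*sin(5*B_t)
Therefore d(-6*cos(5*B_t)) = (75*cos(5*B_t)) dt + (30*sin(5*B_t)) dB_t.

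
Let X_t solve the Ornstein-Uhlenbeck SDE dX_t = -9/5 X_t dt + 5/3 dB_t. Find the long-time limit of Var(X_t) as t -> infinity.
lim Var(X_t) = 125/162

The OU SDE dX = -theta X dt + sigma dB admits the integrating factor exp(theta t): d(exp(theta t) X_t) = sigma exp(theta t) dB_t. Integrating from 0 to t gives X_t = x_0 * exp(-theta t) + sigma * int_0^t exp(-theta (t-s)) dB_s for any initial x_0. The Itô integral has variance (by the Itô isometry) sigma^2 * int_0^t exp(-2 theta (t - s)) ds = sigma^2 * (1 - exp(-2 theta t)) / (2 theta), independent of x_0.
With theta = 9/5, sigma = 5/3:
  Var(X_t) = (5/3)^2 * (1 - exp(-2*9/5 t)) / (2 * 9/5) = 125/162 - 125*exp(-18*t/5)/162.
As t -> infinity, exp(-2*9/5 t) -> 0, so the stationary variance is sigma^2 / (2 theta) = 125/162.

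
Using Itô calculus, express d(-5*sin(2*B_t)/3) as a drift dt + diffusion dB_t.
d(-5*sin(2*B_t)/3) = (10*sin(2*B_t)/3) dt + (-10*cos(2*B_t)/3) dB_t

Itô's formula for f(B_t) gives d f(B_t) = f'(B_t) dB_t + (1/2) f''(B_t) dt. Compute derivatives of f(x) = -5*sin(2*x)/3:
  f'(x)  = -10*cos(2*x)/3
  f''(x) = 20*sin(2*x)/3
Substitute x = B_t and multiply the f'' term by 1/2:
  drift     = (1/2) * (20*sin(2*x)/3) evaluated at B_t = 10*sin(2*B_t)/3
  diffusion = (-10*cos(2*x)/3) evaluated at B_t = -10*cos(2*B_t)/3
Therefore d(-5*sin(2*B_t)/3) = (10*sin(2*B_t)/3) dt + (-10*cos(2*B_t)/3) dB_t.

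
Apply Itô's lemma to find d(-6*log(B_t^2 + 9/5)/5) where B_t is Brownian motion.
d(-6*log(B_t^2 + 9/5)/5) = (6*(5*B_t^2 - 9)/(5*B_t^2 + 9)^2) dt + (-12*B_t/(5*B_t^2 + 9)) dB_t

Itô's formula for f(B_t) gives d f(B_t) = f'(B_t) dB_t + (1/2) f''(B_t) dt. Compute derivatives of f(x) = -6*log(x^2 + 9/5)/5:
  f'(x)  = -12*x/(5*x^2 + 9)
  f''(x) = 12*(5*x^2 - 9)/(5*x^2 + 9)^2
Substitute x = B_t and multiply the f'' term by 1/2:
  drift     = (1/2) * (12*(5*x^2 - 9)/(5*x^2 + 9)^2) evaluated at B_t = 6*(5*B_t^2 - 9)/(5*B_t^2 + 9)^2
  diffusion = (-12*x/(5*x^2 + 9)) evaluated at B_t = -12*B_t/(5*B_t^2 + 9)
Therefore d(-6*log(B_t^2 + 9/5)/5) = (6*(5*B_t^2 - 9)/(5*B_t^2 + 9)^2) dt + (-12*B_t/(5*B_t^2 + 9)) dB_t.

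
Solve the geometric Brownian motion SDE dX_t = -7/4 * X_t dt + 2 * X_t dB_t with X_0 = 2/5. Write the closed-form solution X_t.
X_t = 2/5 * exp((-15/4) * t + (2) * B_t)

For GBM dX = mu X dt + sigma X dB with X_0 = x_0, apply Itô to Y = log X: dY = (mu - sigma^2/2) dt + sigma dB, so Y_t = log(x_0) + (mu - sigma^2/2) t + sigma B_t and hence X_t = x_0 * exp((mu - sigma^2/2) t + sigma B_t).
With mu = -7/4, sigma = 2, x_0 = 2/5, this gives:
  X_t = 2/5 * exp((-15/4) * t + (2) * B_t).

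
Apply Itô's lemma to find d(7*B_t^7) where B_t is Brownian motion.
d(7*B_t^7) = (147*B_t^5) dt + (49*B_t^6) dB_t

Itô's formula for f(B_t) gives d f(B_t) = f'(B_t) dB_t + (1/2) f''(B_t) dt. Compute derivatives of f(x) = 7*x^7:
  f'(x)  = 49*x^6
  f''(x) = 294*x^5
Substitute x = B_t and multiply the f'' term by 1/2:
  drift     = (1/2) * (294*x^5) evaluated at B_t = 147*B_t^5
  diffusion = (49*x^6) evaluated at B_t = 49*B_t^6
Therefore d(7*B_t^7) = (147*B_t^5) dt + (49*B_t^6) dB_t.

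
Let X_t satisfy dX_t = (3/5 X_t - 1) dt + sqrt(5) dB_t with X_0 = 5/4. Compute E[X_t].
E[X_t] = 5/3 - 5*exp(3*t/5)/12

Taking expectations and using E[dB_t] = 0, the mean m(t) = E[X_t] satisfies the ODE m'(t) = a m(t) + b with m(0) = x_0. With a = 3/5, b = -1, x_0 = 5/4, the solution is
  m(t) = x_0 * exp(a t) + (b/a) * (exp(a t) - 1)
       = (5/4) * exp((3/5) t) + ((-1)/(3/5)) * (exp((3/5) t) - 1)
       = 5/3 - 5*exp(3*t/5)/12.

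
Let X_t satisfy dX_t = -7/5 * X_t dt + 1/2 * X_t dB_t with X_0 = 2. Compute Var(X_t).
Var(X_t) = (4*exp(t/4) - 4)*exp(-14*t/5)

For GBM dX = mu X dt + sigma X dB with X_0 = x_0, apply Itô to Y = log X: dY = (mu - sigma^2/2) dt + sigma dB, so Y_t = log(x_0) + (mu - sigma^2/2) t + sigma B_t and hence X_t = x_0 * exp((mu - sigma^2/2) t + sigma B_t).
With mu = -7/5, sigma = 1/2, x_0 = 2, this gives:
  X_t = 2 * exp((-61/40) * t + (1/2) * B_t).
Since sigma*B_t ~ Normal(0, sigma^2 t), E[exp(sigma*B_t)] = exp(sigma^2 t / 2); so E[X_t] = x_0 * exp((mu - sigma^2/2) t) * exp(sigma^2 t / 2) = x_0 * exp(mu t) = 2*exp(-7*t/5).
Var(X_t) = E[X_t^2] - (E[X_t])^2 = x_0^2 * exp(2 mu t) * (exp(sigma^2 t) - 1) = (4*exp(t/4) - 4)*exp(-14*t/5).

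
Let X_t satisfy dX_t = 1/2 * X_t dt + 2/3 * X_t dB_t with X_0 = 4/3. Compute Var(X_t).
Var(X_t) = 16*(exp(4*t/9) - 1)*exp(t)/9

For GBM dX = mu X dt + sigma X dB with X_0 = x_0, apply Itô to Y = log X: dY = (mu - sigma^2/2) dt + sigma dB, so Y_t = log(x_0) + (mu - sigma^2/2) t + sigma B_t and hence X_t = x_0 * exp((mu - sigma^2/2) t + sigma B_t).
With mu = 1/2, sigma = 2/3, x_0 = 4/3, this gives:
  X_t = 4/3 * exp((5/18) * t + (2/3) * B_t).
Since sigma*B_t ~ Normal(0, sigma^2 t), E[exp(sigma*B_t)] = exp(sigma^2 t / 2); so E[X_t] = x_0 * exp((mu - sigma^2/2) t) * exp(sigma^2 t / 2) = x_0 * exp(mu t) = 4*exp(t/2)/3.
Var(X_t) = E[X_t^2] - (E[X_t])^2 = x_0^2 * exp(2 mu t) * (exp(sigma^2 t) - 1) = 16*(exp(4*t/9) - 1)*exp(t)/9.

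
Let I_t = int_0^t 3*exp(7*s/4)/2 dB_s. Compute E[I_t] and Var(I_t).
E[I_t] = 0; Var(I_t) = 9*exp(7*t/2)/14 - 9/14

The Itô integral of a deterministic integrand f(s) has mean 0 because each increment f(s) * (B_{s+ds} - B_s) has mean 0. By the Itô isometry:
  Var( int_0^t f(s) dB_s ) = E[ (int_0^t f(s) dB_s)^2 ] = int_0^t f(s)^2 ds.
Here f(s) = 3*exp(7*s/4)/2, so f(s)^2 = 9*exp(7*s/2)/4. Integrate:
  int_0^t (9*exp(7*s/2)/4) ds = 9*exp(7*t/2)/14 - 9/14.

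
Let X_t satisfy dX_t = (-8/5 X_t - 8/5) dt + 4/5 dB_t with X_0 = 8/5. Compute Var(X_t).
Var(X_t) = 1/5 - exp(-16*t/5)/5

The variance V(t) = Var(X_t) satisfies V'(t) = 2 a V(t) + c^2 with V(0) = 0 (drift coefficient is linear in X, diffusion is constant). With a = -8/5, c = 4/5, the solution is
  V(t) = (c^2 / (2 a)) * (exp(2 a t) - 1)
       = ((4/5)^2 / (2*(-8/5))) * (exp((-16/5) t) - 1)
       = 1/5 - exp(-16*t/5)/5.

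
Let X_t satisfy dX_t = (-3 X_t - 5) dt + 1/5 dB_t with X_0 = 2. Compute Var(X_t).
Var(X_t) = 1/150 - exp(-6*t)/150

The variance V(t) = Var(X_t) satisfies V'(t) = 2 a V(t) + c^2 with V(0) = 0 (drift coefficient is linear in X, diffusion is constant). With a = -3, c = 1/5, the solution is
  V(t) = (c^2 / (2 a)) * (exp(2 a t) - 1)
       = ((1/5)^2 / (2*(-3))) * (exp((-6) t) - 1)
       = 1/150 - exp(-6*t)/150.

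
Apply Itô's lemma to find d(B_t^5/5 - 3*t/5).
d(B_t^5/5 - 3*t/5) = (2*B_t^3 - 3/5) dt + (B_t^4) dB_t

Itô's formula for f(t, x): d f(t, B_t) = (f_t + (1/2) f_xx) dt + f_x dB_t. Compute partials of f(t, x) = -3*t/5 + x^5/5:
  f_t(t,x)  = -3/5
  f_x(t,x)  = x^4
  f_xx(t,x) = 4*x^3
Assemble drift = f_t + (1/2) f_xx = 2*x^3 - 3/5 and diffusion = f_x = x^4. Substituting x = B_t:
  d(B_t^5/5 - 3*t/5) = (2*B_t^3 - 3/5) dt + (B_t^4) dB_t.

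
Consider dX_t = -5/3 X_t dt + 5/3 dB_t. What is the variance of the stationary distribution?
lim Var(X_t) = 5/6

The OU SDE dX = -theta X dt + sigma dB admits the integrating factor exp(theta t): d(exp(theta t) X_t) = sigma exp(theta t) dB_t. Integrating from 0 to t gives X_t = x_0 * exp(-theta t) + sigma * int_0^t exp(-theta (t-s)) dB_s for any initial x_0. The Itô integral has variance (by the Itô isometry) sigma^2 * int_0^t exp(-2 theta (t - s)) ds = sigma^2 * (1 - exp(-2 theta t)) / (2 theta), independent of x_0.
With theta = 5/3, sigma = 5/3:
  Var(X_t) = (5/3)^2 * (1 - exp(-2*5/3 t)) / (2 * 5/3) = 5/6 - 5*exp(-10*t/3)/6.
As t -> infinity, exp(-2*5/3 t) -> 0, so the stationary variance is sigma^2 / (2 theta) = 5/6.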